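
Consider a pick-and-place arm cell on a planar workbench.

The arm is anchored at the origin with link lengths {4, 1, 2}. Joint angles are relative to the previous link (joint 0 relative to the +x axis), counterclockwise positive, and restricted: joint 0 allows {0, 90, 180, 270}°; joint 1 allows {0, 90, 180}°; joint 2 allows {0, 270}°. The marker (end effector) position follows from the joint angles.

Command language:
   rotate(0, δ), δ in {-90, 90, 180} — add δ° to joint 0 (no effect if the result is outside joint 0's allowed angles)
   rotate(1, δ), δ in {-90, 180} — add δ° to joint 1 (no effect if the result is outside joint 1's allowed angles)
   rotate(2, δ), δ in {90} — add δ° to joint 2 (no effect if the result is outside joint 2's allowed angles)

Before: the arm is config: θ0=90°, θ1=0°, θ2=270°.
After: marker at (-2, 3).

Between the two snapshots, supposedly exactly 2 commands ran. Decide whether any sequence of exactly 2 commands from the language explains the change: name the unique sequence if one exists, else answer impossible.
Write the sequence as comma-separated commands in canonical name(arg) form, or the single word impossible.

key: order matters: swapping rotate(1, -90) and rotate(1, 180) lands elsewhere
start: config: θ0=90°, θ1=0°, θ2=270°
step 1 (rotate(1, -90)): config: θ0=90°, θ1=0°, θ2=270°
step 2 (rotate(1, 180)): config: θ0=90°, θ1=180°, θ2=270°
no rival 2-sequence matches.

rotate(1, -90), rotate(1, 180)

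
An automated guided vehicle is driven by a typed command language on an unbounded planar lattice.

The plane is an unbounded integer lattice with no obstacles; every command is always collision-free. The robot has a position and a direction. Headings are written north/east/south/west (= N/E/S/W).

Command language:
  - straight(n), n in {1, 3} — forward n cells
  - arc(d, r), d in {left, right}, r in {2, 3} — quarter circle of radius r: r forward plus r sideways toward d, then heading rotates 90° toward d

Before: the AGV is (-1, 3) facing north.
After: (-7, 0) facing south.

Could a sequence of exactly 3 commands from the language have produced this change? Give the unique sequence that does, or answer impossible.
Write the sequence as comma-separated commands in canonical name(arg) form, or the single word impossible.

key: position moved to (-7,0) AND the heading swung to S — translation plus rotation needed
start: (-1, 3) facing north
[1] after arc(left, 3): (-4, 6) facing west
[2] after arc(left, 3): (-7, 3) facing south
[3] after straight(3): (-7, 0) facing south
no rival 3-sequence matches.

arc(left, 3), arc(left, 3), straight(3)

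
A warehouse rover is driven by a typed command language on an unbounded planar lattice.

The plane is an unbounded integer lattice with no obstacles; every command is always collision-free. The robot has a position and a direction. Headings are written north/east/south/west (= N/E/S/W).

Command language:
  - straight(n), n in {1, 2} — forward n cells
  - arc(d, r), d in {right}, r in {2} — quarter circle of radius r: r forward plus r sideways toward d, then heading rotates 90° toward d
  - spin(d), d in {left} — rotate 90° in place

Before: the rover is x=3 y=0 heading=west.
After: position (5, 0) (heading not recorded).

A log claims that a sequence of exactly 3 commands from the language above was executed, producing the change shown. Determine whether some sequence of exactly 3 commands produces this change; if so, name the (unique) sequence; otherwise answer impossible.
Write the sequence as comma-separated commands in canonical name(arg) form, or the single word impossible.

key: running straight(2) before spin(left) would end elsewhere — order is forced
from: x=3 y=0 heading=west
step 1 (spin(left)): x=3 y=0 heading=south
step 2 (spin(left)): x=3 y=0 heading=east
step 3 (straight(2)): x=5 y=0 heading=east
all 64 alternatives checked — unique.

spin(left), spin(left), straight(2)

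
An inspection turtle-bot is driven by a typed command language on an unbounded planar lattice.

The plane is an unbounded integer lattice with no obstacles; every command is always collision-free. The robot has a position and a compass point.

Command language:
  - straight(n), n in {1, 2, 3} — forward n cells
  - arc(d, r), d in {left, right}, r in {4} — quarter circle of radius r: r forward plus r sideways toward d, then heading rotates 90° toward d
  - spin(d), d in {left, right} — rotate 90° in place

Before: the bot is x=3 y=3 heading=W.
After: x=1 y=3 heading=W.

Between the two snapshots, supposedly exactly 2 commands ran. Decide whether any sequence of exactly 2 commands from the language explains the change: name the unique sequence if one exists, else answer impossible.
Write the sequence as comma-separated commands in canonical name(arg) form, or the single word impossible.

straight(1), straight(1)

key: still facing W at the end — nothing in the sequence rotates
start: x=3 y=3 heading=W
[1] after straight(1): x=2 y=3 heading=W
[2] after straight(1): x=1 y=3 heading=W
all 49 alternatives checked — unique.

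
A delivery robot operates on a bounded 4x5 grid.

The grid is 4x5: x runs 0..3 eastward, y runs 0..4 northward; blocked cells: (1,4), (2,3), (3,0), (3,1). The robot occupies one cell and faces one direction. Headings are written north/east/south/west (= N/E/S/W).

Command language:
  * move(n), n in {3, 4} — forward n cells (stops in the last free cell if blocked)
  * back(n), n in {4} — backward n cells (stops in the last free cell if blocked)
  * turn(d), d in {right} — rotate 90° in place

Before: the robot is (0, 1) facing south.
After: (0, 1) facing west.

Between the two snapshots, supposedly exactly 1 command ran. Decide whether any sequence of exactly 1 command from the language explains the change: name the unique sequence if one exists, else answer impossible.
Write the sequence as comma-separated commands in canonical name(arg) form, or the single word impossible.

turn(right)

key: parked at (0,1) the whole time — nothing moves the robot
from: (0, 1) facing south
1. turn(right) → (0, 1) facing west
all 4 alternatives checked — unique.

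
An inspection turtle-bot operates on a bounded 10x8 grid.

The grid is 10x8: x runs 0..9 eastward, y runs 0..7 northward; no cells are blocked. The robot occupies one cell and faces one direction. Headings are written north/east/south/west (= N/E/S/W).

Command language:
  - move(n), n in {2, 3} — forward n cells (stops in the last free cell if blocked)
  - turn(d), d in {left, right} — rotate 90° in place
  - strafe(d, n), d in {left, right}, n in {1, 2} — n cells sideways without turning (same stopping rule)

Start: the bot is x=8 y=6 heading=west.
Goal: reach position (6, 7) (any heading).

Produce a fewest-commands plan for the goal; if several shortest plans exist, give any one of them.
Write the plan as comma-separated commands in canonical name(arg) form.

begin: x=8 y=6 heading=west
1. strafe(right, 1) → x=8 y=7 heading=west
2. move(2) → x=6 y=7 heading=west
no 1-step plan works, so 2 is optimal.

strafe(right, 1), move(2)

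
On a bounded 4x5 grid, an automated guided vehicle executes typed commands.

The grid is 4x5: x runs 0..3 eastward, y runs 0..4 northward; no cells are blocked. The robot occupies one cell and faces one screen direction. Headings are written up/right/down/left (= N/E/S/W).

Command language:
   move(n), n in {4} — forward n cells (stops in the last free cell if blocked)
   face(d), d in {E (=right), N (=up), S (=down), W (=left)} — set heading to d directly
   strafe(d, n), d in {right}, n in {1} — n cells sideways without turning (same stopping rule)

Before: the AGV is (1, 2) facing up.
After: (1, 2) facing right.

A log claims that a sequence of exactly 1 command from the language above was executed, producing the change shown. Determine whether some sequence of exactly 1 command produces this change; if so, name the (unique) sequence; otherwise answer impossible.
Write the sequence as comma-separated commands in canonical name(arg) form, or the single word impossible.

key: (1,2) unchanged — the single command moves nothing
from: (1, 2) facing up
step 1 (face(E)): (1, 2) facing right
no other 1-command option fits: unique.

face(E)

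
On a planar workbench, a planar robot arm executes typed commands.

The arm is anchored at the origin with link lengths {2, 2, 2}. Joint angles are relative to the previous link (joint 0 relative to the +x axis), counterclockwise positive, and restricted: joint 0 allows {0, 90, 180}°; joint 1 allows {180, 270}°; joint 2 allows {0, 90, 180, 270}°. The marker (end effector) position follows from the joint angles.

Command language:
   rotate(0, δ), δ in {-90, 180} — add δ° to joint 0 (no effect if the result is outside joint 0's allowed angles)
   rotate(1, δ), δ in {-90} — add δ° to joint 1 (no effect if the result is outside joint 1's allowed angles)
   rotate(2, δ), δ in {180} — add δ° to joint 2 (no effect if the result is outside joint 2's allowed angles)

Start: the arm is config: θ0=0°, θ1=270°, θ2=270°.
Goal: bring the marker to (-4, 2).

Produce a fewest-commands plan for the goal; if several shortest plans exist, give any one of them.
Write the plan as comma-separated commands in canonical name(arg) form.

t0: config: θ0=0°, θ1=270°, θ2=270°
1. rotate(0, 180) → config: θ0=180°, θ1=270°, θ2=270°
2. rotate(2, 180) → config: θ0=180°, θ1=270°, θ2=90°
nothing shorter than 2 reaches the goal.

rotate(0, 180), rotate(2, 180)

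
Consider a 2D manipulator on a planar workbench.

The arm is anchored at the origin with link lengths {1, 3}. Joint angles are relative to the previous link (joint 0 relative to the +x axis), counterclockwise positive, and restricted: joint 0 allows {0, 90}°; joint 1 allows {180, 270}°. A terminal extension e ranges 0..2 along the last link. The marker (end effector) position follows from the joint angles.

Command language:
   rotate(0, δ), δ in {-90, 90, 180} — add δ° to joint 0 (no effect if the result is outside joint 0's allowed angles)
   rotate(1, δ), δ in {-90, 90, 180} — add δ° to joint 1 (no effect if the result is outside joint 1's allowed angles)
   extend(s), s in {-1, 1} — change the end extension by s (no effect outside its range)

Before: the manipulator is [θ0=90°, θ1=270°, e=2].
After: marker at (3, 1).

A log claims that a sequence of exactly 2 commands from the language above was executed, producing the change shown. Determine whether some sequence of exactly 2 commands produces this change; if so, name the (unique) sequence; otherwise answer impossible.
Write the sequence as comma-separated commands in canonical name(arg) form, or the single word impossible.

t0: [θ0=90°, θ1=270°, e=2]
[1] after extend(-1): [θ0=90°, θ1=270°, e=1]
[2] after extend(-1): [θ0=90°, θ1=270°, e=0]
uniquely the one of 64 2-step routes that fits.

extend(-1), extend(-1)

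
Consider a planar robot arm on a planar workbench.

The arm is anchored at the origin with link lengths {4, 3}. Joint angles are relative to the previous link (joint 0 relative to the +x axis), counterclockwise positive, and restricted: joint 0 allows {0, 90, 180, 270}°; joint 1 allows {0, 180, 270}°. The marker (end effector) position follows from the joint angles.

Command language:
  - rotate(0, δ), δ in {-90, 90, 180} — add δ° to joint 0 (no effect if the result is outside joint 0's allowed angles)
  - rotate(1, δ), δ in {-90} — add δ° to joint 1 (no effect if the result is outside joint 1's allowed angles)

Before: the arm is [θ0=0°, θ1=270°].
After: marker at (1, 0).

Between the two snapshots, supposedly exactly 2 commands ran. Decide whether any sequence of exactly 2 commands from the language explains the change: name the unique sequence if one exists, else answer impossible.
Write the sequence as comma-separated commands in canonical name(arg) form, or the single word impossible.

from: [θ0=0°, θ1=270°]
step 1 (rotate(1, -90)): [θ0=0°, θ1=180°]
step 2 (rotate(1, -90)): [θ0=0°, θ1=180°]
all 16 alternatives checked — unique.

rotate(1, -90), rotate(1, -90)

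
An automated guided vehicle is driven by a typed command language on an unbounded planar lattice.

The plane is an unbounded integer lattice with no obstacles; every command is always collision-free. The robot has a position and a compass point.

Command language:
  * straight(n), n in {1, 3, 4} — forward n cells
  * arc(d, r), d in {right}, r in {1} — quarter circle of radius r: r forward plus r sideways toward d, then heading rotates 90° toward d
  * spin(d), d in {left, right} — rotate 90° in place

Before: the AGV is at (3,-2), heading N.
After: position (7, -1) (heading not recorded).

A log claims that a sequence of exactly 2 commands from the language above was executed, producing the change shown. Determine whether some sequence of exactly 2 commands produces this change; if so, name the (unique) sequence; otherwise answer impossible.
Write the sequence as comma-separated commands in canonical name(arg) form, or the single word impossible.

arc(right, 1), straight(3)

key: order matters: swapping arc(right, 1) and straight(3) lands elsewhere
begin: at (3,-2), heading N
[1] after arc(right, 1): at (4,-1), heading E
[2] after straight(3): at (7,-1), heading E
no rival 2-sequence matches.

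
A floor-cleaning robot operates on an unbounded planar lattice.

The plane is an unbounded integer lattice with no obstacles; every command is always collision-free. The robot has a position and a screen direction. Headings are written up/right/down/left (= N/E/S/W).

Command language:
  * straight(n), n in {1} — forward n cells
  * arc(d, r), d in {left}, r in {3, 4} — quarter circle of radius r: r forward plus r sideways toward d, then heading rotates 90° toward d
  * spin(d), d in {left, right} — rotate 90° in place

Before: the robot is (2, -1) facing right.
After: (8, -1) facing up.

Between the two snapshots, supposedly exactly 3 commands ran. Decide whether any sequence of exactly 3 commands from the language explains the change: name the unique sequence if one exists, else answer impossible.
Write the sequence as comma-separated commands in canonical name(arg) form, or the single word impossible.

key: order matters: swapping spin(right) and arc(left, 3) lands elsewhere
t0: (2, -1) facing right
step 1 (spin(right)): (2, -1) facing down
step 2 (arc(left, 3)): (5, -4) facing right
step 3 (arc(left, 3)): (8, -1) facing up
no rival 3-sequence matches.

spin(right), arc(left, 3), arc(left, 3)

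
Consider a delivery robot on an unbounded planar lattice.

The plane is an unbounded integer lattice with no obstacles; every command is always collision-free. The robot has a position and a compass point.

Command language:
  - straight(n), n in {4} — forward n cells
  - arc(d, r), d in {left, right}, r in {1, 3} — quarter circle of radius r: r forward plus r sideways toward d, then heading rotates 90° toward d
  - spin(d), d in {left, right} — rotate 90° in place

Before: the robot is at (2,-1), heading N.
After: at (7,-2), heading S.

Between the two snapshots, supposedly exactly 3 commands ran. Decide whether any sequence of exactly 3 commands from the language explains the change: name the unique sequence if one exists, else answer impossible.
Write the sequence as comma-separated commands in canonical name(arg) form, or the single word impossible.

spin(right), straight(4), arc(right, 1)

key: order matters: swapping spin(right) and arc(right, 1) lands elsewhere
start: at (2,-1), heading N
t=1 spin(right) ⇒ at (2,-1), heading E
t=2 straight(4) ⇒ at (6,-1), heading E
t=3 arc(right, 1) ⇒ at (7,-2), heading S
no other 3-command option fits: unique.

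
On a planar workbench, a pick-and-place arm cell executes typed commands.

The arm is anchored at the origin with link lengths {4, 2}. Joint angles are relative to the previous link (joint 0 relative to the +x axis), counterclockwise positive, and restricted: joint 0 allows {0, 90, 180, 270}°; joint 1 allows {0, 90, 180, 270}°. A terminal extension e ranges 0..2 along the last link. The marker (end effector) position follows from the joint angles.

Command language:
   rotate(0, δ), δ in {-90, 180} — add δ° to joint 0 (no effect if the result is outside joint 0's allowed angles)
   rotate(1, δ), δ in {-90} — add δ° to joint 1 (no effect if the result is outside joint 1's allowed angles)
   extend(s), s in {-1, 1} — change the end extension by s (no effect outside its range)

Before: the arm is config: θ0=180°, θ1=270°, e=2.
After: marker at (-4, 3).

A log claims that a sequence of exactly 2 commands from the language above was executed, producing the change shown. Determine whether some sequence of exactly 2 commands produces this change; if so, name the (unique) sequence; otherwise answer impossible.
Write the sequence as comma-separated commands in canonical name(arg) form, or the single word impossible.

extend(1), extend(-1)

key: order matters: swapping extend(1) and extend(-1) lands elsewhere
begin: config: θ0=180°, θ1=270°, e=2
1. extend(1) → config: θ0=180°, θ1=270°, e=2
2. extend(-1) → config: θ0=180°, θ1=270°, e=1
all 25 alternatives checked — unique.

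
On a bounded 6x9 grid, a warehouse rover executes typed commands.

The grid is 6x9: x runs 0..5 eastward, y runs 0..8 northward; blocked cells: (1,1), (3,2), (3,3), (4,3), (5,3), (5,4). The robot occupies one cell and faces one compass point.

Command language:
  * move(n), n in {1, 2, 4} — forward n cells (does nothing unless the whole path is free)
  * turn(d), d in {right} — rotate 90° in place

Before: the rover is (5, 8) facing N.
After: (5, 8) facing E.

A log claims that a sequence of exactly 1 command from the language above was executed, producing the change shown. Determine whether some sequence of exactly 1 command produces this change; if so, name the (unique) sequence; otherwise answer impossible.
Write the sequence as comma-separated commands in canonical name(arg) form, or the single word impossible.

key: parked at (5,8) the whole time — nothing moves the robot
t0: (5, 8) facing N
[1] after turn(right): (5, 8) facing E
uniquely the one of 4 1-step routes that fits.

turn(right)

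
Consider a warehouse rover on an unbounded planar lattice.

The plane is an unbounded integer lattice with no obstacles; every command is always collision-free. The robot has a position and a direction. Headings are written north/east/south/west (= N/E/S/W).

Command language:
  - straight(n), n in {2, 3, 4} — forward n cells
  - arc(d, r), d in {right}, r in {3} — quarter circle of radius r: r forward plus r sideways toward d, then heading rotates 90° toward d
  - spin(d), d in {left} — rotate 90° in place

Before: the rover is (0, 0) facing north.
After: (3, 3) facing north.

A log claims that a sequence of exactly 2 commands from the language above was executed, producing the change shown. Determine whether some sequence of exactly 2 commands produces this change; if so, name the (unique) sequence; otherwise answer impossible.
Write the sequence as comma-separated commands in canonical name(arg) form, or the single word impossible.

key: order matters: swapping arc(right, 3) and spin(left) lands elsewhere
begin: (0, 0) facing north
step 1 (arc(right, 3)): (3, 3) facing east
step 2 (spin(left)): (3, 3) facing north
no rival 2-sequence matches.

arc(right, 3), spin(left)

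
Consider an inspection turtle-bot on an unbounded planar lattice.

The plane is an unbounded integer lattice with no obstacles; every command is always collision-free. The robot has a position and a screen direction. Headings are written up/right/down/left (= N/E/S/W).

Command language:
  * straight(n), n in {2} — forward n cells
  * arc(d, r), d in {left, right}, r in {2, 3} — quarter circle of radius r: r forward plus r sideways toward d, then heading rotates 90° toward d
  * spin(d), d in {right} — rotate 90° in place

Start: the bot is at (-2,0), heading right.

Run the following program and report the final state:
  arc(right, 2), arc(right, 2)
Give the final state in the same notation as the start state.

begin: at (-2,0), heading right
t=1 arc(right, 2) ⇒ at (0,-2), heading down
t=2 arc(right, 2) ⇒ at (-2,-4), heading left

at (-2,-4), heading left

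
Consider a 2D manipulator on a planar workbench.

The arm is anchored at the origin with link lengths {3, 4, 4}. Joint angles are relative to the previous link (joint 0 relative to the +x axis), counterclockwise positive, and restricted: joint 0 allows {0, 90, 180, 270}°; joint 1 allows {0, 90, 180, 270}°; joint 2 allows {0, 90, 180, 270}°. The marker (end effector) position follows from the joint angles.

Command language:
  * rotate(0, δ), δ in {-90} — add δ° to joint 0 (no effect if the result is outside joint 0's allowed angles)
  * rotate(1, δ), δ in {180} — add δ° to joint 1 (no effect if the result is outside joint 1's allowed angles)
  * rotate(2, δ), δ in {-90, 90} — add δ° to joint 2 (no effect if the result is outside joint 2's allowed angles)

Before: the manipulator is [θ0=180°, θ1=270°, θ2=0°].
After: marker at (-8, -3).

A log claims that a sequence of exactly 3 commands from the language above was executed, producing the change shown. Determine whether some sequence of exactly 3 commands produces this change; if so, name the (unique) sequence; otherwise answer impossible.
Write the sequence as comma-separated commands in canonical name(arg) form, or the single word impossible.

begin: [θ0=180°, θ1=270°, θ2=0°]
1. rotate(0, -90) → [θ0=90°, θ1=270°, θ2=0°]
2. rotate(0, -90) → [θ0=0°, θ1=270°, θ2=0°]
3. rotate(0, -90) → [θ0=270°, θ1=270°, θ2=0°]
uniquely the one of 64 3-step routes that fits.

rotate(0, -90), rotate(0, -90), rotate(0, -90)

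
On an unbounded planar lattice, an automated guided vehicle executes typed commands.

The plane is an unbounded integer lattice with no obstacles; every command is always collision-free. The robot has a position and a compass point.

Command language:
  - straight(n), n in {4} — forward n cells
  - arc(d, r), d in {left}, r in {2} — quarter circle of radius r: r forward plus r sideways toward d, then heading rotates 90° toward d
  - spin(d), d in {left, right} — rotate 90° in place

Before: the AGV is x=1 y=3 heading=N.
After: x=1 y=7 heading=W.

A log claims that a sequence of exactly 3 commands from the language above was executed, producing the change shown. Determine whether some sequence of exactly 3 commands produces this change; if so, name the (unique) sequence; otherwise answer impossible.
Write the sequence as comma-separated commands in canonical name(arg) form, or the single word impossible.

key: position moved to (1,7) AND the heading swung to W — translation plus rotation needed
from: x=1 y=3 heading=N
[1] after spin(right): x=1 y=3 heading=E
[2] after arc(left, 2): x=3 y=5 heading=N
[3] after arc(left, 2): x=1 y=7 heading=W
no rival 3-sequence matches.

spin(right), arc(left, 2), arc(left, 2)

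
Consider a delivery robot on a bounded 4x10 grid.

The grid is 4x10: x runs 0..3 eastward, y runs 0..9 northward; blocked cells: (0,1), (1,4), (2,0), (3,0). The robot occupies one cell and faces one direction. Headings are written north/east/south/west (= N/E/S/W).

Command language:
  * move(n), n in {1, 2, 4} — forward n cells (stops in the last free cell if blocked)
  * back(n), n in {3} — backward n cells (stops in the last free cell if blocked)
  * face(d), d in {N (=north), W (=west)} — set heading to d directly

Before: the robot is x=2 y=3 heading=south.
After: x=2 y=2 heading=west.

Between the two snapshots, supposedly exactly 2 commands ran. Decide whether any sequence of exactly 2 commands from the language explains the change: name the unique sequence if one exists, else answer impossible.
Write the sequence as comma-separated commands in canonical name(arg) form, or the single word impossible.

key: cell and facing (now W) both changed — the 2 commands mix motion and turning
begin: x=2 y=3 heading=south
step 1 (move(1)): x=2 y=2 heading=south
step 2 (face(W)): x=2 y=2 heading=west
no rival 2-sequence matches.

move(1), face(W)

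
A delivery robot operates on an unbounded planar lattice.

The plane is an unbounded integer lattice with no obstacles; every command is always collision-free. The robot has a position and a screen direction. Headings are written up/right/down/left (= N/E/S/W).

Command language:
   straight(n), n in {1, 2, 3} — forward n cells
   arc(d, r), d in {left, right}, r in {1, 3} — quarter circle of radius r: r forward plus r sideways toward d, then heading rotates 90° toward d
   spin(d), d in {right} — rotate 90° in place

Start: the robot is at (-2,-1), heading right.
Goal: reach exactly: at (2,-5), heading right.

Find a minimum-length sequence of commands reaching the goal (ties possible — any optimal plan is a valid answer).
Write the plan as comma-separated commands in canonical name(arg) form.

arc(right, 1), arc(left, 3)

begin: at (-2,-1), heading right
[1] after arc(right, 1): at (-1,-2), heading down
[2] after arc(left, 3): at (2,-5), heading right
no 1-step plan works, so 2 is optimal.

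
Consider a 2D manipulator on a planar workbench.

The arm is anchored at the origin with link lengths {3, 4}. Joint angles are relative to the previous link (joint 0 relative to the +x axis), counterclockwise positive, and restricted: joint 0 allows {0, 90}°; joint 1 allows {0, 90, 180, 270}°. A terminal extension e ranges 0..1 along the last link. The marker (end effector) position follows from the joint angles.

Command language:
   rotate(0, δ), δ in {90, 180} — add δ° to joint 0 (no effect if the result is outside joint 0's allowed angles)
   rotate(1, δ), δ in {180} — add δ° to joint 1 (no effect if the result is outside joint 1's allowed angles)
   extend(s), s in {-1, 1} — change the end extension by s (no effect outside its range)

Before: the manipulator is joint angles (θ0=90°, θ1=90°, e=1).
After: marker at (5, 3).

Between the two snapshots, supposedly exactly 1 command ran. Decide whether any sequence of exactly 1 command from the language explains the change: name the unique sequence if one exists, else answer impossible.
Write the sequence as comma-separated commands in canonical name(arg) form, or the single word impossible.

rotate(1, 180)

from: joint angles (θ0=90°, θ1=90°, e=1)
t=1 rotate(1, 180) ⇒ joint angles (θ0=90°, θ1=270°, e=1)
no rival 1-sequence matches.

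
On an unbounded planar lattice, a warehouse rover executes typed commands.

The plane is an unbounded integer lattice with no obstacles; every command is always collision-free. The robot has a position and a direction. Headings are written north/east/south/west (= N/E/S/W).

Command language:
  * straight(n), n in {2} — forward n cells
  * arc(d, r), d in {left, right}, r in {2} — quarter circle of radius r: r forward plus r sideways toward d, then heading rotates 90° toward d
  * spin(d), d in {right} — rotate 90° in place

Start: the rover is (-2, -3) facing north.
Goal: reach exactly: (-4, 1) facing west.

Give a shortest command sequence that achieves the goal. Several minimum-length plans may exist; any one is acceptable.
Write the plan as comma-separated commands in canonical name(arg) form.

initial: (-2, -3) facing north
1. straight(2) → (-2, -1) facing north
2. arc(left, 2) → (-4, 1) facing west
no 1-step plan works, so 2 is optimal.

straight(2), arc(left, 2)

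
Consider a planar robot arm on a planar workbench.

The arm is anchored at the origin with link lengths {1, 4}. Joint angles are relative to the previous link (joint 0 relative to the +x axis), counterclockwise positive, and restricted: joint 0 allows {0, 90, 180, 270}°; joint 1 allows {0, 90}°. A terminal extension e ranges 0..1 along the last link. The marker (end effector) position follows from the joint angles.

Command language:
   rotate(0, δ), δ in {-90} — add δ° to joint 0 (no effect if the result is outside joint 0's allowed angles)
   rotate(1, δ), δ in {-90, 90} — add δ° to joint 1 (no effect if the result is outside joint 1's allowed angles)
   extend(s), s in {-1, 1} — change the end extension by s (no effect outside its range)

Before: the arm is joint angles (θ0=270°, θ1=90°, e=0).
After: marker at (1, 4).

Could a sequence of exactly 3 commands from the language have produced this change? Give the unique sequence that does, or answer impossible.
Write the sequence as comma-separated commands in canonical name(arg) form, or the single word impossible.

begin: joint angles (θ0=270°, θ1=90°, e=0)
step 1 (rotate(0, -90)): joint angles (θ0=180°, θ1=90°, e=0)
step 2 (rotate(0, -90)): joint angles (θ0=90°, θ1=90°, e=0)
step 3 (rotate(0, -90)): joint angles (θ0=0°, θ1=90°, e=0)
no rival 3-sequence matches.

rotate(0, -90), rotate(0, -90), rotate(0, -90)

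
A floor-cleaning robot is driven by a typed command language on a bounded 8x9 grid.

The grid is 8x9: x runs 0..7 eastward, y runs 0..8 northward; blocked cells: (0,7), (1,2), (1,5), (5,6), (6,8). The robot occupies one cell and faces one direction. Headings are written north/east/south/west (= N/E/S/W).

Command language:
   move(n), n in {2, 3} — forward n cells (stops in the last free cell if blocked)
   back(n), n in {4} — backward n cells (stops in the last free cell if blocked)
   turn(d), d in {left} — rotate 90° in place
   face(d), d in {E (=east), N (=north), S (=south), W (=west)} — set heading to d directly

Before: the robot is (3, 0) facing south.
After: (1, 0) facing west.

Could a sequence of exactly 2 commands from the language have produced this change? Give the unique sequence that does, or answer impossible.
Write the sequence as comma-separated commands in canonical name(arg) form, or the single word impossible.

key: position moved to (1,0) AND the heading swung to W — translation plus rotation needed
begin: (3, 0) facing south
[1] after face(W): (3, 0) facing west
[2] after move(2): (1, 0) facing west
no other 2-command option fits: unique.

face(W), move(2)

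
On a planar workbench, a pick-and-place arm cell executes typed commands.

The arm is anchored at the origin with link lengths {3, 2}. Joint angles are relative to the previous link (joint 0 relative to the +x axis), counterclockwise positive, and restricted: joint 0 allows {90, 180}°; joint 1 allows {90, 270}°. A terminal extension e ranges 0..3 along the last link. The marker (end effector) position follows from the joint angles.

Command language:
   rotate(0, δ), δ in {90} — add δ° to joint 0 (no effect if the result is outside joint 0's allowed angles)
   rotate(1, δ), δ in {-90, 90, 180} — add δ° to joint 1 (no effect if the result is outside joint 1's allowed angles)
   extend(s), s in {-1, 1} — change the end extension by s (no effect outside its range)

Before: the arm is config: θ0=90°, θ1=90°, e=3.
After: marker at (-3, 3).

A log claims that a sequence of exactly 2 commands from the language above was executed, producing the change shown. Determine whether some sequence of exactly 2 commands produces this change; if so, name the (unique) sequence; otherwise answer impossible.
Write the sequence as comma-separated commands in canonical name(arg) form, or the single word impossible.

extend(-1), extend(-1)

begin: config: θ0=90°, θ1=90°, e=3
1. extend(-1) → config: θ0=90°, θ1=90°, e=2
2. extend(-1) → config: θ0=90°, θ1=90°, e=1
uniquely the one of 36 2-step routes that fits.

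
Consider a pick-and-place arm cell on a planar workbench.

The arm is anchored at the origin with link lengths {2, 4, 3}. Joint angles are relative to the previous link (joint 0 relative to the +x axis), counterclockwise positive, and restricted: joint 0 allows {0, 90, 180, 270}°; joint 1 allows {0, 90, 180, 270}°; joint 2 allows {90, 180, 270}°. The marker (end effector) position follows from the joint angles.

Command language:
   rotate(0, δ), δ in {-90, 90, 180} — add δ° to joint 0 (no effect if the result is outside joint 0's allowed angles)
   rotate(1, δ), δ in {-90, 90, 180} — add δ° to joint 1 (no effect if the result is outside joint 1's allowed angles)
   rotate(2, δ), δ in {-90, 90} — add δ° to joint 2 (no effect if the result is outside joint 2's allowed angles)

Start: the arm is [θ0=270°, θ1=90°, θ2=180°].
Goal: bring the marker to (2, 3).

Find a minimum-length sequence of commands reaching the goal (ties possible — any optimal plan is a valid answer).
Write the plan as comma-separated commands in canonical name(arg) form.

rotate(0, -90), rotate(2, -90), rotate(1, 90)

from: [θ0=270°, θ1=90°, θ2=180°]
step 1 (rotate(0, -90)): [θ0=180°, θ1=90°, θ2=180°]
step 2 (rotate(2, -90)): [θ0=180°, θ1=90°, θ2=90°]
step 3 (rotate(1, 90)): [θ0=180°, θ1=180°, θ2=90°]
minimal: 3 command(s), checked below 3.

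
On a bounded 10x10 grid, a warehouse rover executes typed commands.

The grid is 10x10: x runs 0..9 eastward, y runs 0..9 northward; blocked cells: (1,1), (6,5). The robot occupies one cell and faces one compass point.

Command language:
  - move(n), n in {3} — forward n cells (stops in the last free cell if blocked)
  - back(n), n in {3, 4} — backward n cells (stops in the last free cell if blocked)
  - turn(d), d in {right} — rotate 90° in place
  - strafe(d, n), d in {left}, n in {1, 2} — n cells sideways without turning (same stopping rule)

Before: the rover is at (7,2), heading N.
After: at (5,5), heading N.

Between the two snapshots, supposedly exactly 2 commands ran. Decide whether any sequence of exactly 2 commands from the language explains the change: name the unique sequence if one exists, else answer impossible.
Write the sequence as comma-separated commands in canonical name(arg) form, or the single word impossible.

key: heading stays N — no command in the sequence turns
from: at (7,2), heading N
t=1 strafe(left, 2) ⇒ at (5,2), heading N
t=2 move(3) ⇒ at (5,5), heading N
no rival 2-sequence matches.

strafe(left, 2), move(3)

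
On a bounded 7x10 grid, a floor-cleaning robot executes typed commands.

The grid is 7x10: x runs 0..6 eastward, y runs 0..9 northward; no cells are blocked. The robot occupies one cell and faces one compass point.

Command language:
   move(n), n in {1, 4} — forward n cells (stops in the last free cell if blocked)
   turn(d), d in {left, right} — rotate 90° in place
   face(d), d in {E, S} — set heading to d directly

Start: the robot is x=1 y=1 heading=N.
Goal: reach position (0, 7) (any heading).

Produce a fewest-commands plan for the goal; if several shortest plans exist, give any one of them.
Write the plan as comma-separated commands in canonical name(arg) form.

begin: x=1 y=1 heading=N
[1] after move(4): x=1 y=5 heading=N
[2] after move(1): x=1 y=6 heading=N
[3] after move(1): x=1 y=7 heading=N
[4] after turn(left): x=1 y=7 heading=W
[5] after move(4): x=0 y=7 heading=W
minimal: 5 command(s), checked below 5.

move(4), move(1), move(1), turn(left), move(4)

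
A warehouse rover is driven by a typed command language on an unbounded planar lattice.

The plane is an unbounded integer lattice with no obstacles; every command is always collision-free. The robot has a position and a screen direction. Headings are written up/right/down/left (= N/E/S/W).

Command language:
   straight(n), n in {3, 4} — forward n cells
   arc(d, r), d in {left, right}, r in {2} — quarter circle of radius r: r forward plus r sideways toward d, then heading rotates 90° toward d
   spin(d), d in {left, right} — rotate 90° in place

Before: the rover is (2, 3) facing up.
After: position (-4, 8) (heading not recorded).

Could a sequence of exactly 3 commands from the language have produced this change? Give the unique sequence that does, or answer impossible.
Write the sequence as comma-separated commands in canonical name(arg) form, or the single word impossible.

straight(3), arc(left, 2), straight(4)

key: order matters: swapping straight(3) and straight(4) lands elsewhere
start: (2, 3) facing up
[1] after straight(3): (2, 6) facing up
[2] after arc(left, 2): (0, 8) facing left
[3] after straight(4): (-4, 8) facing left
no rival 3-sequence matches.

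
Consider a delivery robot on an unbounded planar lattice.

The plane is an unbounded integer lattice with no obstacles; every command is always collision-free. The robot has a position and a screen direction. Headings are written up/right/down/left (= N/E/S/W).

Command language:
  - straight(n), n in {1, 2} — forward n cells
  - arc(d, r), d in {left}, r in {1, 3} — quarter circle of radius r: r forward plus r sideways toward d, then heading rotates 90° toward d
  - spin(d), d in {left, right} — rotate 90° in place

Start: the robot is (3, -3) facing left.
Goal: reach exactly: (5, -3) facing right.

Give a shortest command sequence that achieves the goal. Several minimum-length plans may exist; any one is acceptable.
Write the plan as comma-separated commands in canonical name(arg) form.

spin(right), spin(right), straight(2)

initial: (3, -3) facing left
1. spin(right) → (3, -3) facing up
2. spin(right) → (3, -3) facing right
3. straight(2) → (5, -3) facing right
minimal: 3 command(s), checked below 3.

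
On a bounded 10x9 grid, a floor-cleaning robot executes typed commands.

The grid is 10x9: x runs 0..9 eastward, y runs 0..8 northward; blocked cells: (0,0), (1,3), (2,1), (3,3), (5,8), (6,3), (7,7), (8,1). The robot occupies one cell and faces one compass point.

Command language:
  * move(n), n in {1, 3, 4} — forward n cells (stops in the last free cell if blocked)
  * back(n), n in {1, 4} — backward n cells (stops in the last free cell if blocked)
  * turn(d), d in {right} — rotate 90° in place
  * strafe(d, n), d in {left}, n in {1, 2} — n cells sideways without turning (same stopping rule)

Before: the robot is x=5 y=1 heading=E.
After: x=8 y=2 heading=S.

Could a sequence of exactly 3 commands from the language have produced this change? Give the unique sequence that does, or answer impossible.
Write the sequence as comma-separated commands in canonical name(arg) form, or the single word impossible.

key: running turn(right) before strafe(left, 1) would end elsewhere — order is forced
begin: x=5 y=1 heading=E
step 1 (strafe(left, 1)): x=5 y=2 heading=E
step 2 (move(3)): x=8 y=2 heading=E
step 3 (turn(right)): x=8 y=2 heading=S
no rival 3-sequence matches.

strafe(left, 1), move(3), turn(right)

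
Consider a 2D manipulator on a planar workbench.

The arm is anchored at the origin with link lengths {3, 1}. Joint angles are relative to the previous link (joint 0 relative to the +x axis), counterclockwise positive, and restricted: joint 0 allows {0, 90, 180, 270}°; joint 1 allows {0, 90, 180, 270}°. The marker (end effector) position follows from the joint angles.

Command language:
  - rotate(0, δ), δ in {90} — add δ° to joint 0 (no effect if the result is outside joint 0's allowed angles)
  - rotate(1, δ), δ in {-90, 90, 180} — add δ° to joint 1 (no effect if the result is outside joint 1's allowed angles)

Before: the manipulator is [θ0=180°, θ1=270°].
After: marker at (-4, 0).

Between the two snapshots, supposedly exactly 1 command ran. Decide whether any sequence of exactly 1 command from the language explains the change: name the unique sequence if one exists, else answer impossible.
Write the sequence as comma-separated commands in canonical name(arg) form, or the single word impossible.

begin: [θ0=180°, θ1=270°]
[1] after rotate(1, 90): [θ0=180°, θ1=0°]
uniquely the one of 4 1-step routes that fits.

rotate(1, 90)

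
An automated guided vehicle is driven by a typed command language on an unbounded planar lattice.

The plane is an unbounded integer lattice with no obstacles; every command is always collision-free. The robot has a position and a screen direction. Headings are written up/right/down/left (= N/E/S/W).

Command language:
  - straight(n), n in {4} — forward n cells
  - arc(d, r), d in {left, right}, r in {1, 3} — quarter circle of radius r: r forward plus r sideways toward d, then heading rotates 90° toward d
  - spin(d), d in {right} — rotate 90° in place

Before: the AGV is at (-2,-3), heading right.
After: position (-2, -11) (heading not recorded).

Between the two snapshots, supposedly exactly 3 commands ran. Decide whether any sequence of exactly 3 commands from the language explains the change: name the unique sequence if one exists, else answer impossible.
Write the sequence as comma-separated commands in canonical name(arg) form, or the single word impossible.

key: running straight(4) before spin(right) would end elsewhere — order is forced
from: at (-2,-3), heading right
[1] after spin(right): at (-2,-3), heading down
[2] after straight(4): at (-2,-7), heading down
[3] after straight(4): at (-2,-11), heading down
all 216 alternatives checked — unique.

spin(right), straight(4), straight(4)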